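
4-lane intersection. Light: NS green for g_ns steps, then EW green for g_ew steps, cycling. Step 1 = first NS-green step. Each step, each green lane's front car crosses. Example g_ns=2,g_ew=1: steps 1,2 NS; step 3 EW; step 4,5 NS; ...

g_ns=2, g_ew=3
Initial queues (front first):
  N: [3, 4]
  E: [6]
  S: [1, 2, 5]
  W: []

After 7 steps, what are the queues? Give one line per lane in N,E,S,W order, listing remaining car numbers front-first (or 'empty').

Step 1 [NS]: N:car3-GO,E:wait,S:car1-GO,W:wait | queues: N=1 E=1 S=2 W=0
Step 2 [NS]: N:car4-GO,E:wait,S:car2-GO,W:wait | queues: N=0 E=1 S=1 W=0
Step 3 [EW]: N:wait,E:car6-GO,S:wait,W:empty | queues: N=0 E=0 S=1 W=0
Step 4 [EW]: N:wait,E:empty,S:wait,W:empty | queues: N=0 E=0 S=1 W=0
Step 5 [EW]: N:wait,E:empty,S:wait,W:empty | queues: N=0 E=0 S=1 W=0
Step 6 [NS]: N:empty,E:wait,S:car5-GO,W:wait | queues: N=0 E=0 S=0 W=0

N: empty
E: empty
S: empty
W: empty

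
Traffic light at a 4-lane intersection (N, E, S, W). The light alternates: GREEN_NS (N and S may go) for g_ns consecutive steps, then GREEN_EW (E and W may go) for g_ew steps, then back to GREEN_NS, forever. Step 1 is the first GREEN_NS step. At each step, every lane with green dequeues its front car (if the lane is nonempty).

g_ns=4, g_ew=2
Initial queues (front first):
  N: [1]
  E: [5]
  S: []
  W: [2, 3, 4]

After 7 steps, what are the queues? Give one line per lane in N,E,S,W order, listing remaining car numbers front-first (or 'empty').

Step 1 [NS]: N:car1-GO,E:wait,S:empty,W:wait | queues: N=0 E=1 S=0 W=3
Step 2 [NS]: N:empty,E:wait,S:empty,W:wait | queues: N=0 E=1 S=0 W=3
Step 3 [NS]: N:empty,E:wait,S:empty,W:wait | queues: N=0 E=1 S=0 W=3
Step 4 [NS]: N:empty,E:wait,S:empty,W:wait | queues: N=0 E=1 S=0 W=3
Step 5 [EW]: N:wait,E:car5-GO,S:wait,W:car2-GO | queues: N=0 E=0 S=0 W=2
Step 6 [EW]: N:wait,E:empty,S:wait,W:car3-GO | queues: N=0 E=0 S=0 W=1
Step 7 [NS]: N:empty,E:wait,S:empty,W:wait | queues: N=0 E=0 S=0 W=1

N: empty
E: empty
S: empty
W: 4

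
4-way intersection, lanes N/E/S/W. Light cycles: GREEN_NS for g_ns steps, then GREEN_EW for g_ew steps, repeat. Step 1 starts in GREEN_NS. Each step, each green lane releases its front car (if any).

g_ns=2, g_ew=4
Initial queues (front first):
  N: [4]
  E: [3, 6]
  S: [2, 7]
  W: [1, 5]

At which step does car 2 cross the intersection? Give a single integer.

Step 1 [NS]: N:car4-GO,E:wait,S:car2-GO,W:wait | queues: N=0 E=2 S=1 W=2
Step 2 [NS]: N:empty,E:wait,S:car7-GO,W:wait | queues: N=0 E=2 S=0 W=2
Step 3 [EW]: N:wait,E:car3-GO,S:wait,W:car1-GO | queues: N=0 E=1 S=0 W=1
Step 4 [EW]: N:wait,E:car6-GO,S:wait,W:car5-GO | queues: N=0 E=0 S=0 W=0
Car 2 crosses at step 1

1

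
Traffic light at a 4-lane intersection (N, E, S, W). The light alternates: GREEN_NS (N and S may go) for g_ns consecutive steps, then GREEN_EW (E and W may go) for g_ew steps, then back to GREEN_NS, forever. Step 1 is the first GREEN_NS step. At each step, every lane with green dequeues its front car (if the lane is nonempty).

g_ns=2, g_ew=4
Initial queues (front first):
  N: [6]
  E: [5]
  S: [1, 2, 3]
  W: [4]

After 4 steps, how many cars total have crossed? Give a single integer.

Answer: 5

Derivation:
Step 1 [NS]: N:car6-GO,E:wait,S:car1-GO,W:wait | queues: N=0 E=1 S=2 W=1
Step 2 [NS]: N:empty,E:wait,S:car2-GO,W:wait | queues: N=0 E=1 S=1 W=1
Step 3 [EW]: N:wait,E:car5-GO,S:wait,W:car4-GO | queues: N=0 E=0 S=1 W=0
Step 4 [EW]: N:wait,E:empty,S:wait,W:empty | queues: N=0 E=0 S=1 W=0
Cars crossed by step 4: 5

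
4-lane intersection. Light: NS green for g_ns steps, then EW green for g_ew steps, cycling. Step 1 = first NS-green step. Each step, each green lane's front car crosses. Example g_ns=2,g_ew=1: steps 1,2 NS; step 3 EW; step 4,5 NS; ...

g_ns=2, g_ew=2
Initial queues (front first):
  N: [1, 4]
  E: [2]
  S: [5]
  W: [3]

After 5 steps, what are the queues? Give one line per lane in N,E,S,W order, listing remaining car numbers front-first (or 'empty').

Step 1 [NS]: N:car1-GO,E:wait,S:car5-GO,W:wait | queues: N=1 E=1 S=0 W=1
Step 2 [NS]: N:car4-GO,E:wait,S:empty,W:wait | queues: N=0 E=1 S=0 W=1
Step 3 [EW]: N:wait,E:car2-GO,S:wait,W:car3-GO | queues: N=0 E=0 S=0 W=0

N: empty
E: empty
S: empty
W: empty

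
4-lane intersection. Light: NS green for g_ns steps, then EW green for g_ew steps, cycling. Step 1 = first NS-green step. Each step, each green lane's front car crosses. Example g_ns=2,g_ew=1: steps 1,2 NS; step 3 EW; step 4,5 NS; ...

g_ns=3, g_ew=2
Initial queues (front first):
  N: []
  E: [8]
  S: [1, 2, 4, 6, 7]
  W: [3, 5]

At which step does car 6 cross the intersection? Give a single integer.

Step 1 [NS]: N:empty,E:wait,S:car1-GO,W:wait | queues: N=0 E=1 S=4 W=2
Step 2 [NS]: N:empty,E:wait,S:car2-GO,W:wait | queues: N=0 E=1 S=3 W=2
Step 3 [NS]: N:empty,E:wait,S:car4-GO,W:wait | queues: N=0 E=1 S=2 W=2
Step 4 [EW]: N:wait,E:car8-GO,S:wait,W:car3-GO | queues: N=0 E=0 S=2 W=1
Step 5 [EW]: N:wait,E:empty,S:wait,W:car5-GO | queues: N=0 E=0 S=2 W=0
Step 6 [NS]: N:empty,E:wait,S:car6-GO,W:wait | queues: N=0 E=0 S=1 W=0
Step 7 [NS]: N:empty,E:wait,S:car7-GO,W:wait | queues: N=0 E=0 S=0 W=0
Car 6 crosses at step 6

6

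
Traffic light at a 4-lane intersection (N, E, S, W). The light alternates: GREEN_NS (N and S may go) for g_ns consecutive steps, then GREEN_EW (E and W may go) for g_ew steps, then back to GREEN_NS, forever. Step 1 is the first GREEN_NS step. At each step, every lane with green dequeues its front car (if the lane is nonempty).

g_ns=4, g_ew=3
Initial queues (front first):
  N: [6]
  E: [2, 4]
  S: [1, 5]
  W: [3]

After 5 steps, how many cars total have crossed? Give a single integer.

Step 1 [NS]: N:car6-GO,E:wait,S:car1-GO,W:wait | queues: N=0 E=2 S=1 W=1
Step 2 [NS]: N:empty,E:wait,S:car5-GO,W:wait | queues: N=0 E=2 S=0 W=1
Step 3 [NS]: N:empty,E:wait,S:empty,W:wait | queues: N=0 E=2 S=0 W=1
Step 4 [NS]: N:empty,E:wait,S:empty,W:wait | queues: N=0 E=2 S=0 W=1
Step 5 [EW]: N:wait,E:car2-GO,S:wait,W:car3-GO | queues: N=0 E=1 S=0 W=0
Cars crossed by step 5: 5

Answer: 5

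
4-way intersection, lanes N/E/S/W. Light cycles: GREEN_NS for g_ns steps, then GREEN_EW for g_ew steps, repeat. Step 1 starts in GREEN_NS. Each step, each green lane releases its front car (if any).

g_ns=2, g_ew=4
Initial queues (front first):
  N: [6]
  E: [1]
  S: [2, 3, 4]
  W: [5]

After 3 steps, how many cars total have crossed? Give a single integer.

Answer: 5

Derivation:
Step 1 [NS]: N:car6-GO,E:wait,S:car2-GO,W:wait | queues: N=0 E=1 S=2 W=1
Step 2 [NS]: N:empty,E:wait,S:car3-GO,W:wait | queues: N=0 E=1 S=1 W=1
Step 3 [EW]: N:wait,E:car1-GO,S:wait,W:car5-GO | queues: N=0 E=0 S=1 W=0
Cars crossed by step 3: 5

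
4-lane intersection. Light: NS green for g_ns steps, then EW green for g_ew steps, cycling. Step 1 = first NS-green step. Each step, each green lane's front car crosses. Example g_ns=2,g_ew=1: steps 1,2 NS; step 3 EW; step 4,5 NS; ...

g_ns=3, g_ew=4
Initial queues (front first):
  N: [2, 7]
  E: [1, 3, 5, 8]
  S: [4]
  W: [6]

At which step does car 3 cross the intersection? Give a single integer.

Step 1 [NS]: N:car2-GO,E:wait,S:car4-GO,W:wait | queues: N=1 E=4 S=0 W=1
Step 2 [NS]: N:car7-GO,E:wait,S:empty,W:wait | queues: N=0 E=4 S=0 W=1
Step 3 [NS]: N:empty,E:wait,S:empty,W:wait | queues: N=0 E=4 S=0 W=1
Step 4 [EW]: N:wait,E:car1-GO,S:wait,W:car6-GO | queues: N=0 E=3 S=0 W=0
Step 5 [EW]: N:wait,E:car3-GO,S:wait,W:empty | queues: N=0 E=2 S=0 W=0
Step 6 [EW]: N:wait,E:car5-GO,S:wait,W:empty | queues: N=0 E=1 S=0 W=0
Step 7 [EW]: N:wait,E:car8-GO,S:wait,W:empty | queues: N=0 E=0 S=0 W=0
Car 3 crosses at step 5

5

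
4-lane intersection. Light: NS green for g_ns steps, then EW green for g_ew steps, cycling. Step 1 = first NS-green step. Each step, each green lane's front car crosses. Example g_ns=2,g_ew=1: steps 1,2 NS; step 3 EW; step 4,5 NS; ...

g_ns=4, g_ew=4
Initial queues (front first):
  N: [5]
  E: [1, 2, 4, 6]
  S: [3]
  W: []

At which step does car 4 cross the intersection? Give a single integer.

Step 1 [NS]: N:car5-GO,E:wait,S:car3-GO,W:wait | queues: N=0 E=4 S=0 W=0
Step 2 [NS]: N:empty,E:wait,S:empty,W:wait | queues: N=0 E=4 S=0 W=0
Step 3 [NS]: N:empty,E:wait,S:empty,W:wait | queues: N=0 E=4 S=0 W=0
Step 4 [NS]: N:empty,E:wait,S:empty,W:wait | queues: N=0 E=4 S=0 W=0
Step 5 [EW]: N:wait,E:car1-GO,S:wait,W:empty | queues: N=0 E=3 S=0 W=0
Step 6 [EW]: N:wait,E:car2-GO,S:wait,W:empty | queues: N=0 E=2 S=0 W=0
Step 7 [EW]: N:wait,E:car4-GO,S:wait,W:empty | queues: N=0 E=1 S=0 W=0
Step 8 [EW]: N:wait,E:car6-GO,S:wait,W:empty | queues: N=0 E=0 S=0 W=0
Car 4 crosses at step 7

7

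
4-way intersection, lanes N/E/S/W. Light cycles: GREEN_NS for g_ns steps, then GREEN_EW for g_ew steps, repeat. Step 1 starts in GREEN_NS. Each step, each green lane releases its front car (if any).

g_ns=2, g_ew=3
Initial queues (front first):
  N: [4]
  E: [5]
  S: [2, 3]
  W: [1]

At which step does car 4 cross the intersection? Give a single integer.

Step 1 [NS]: N:car4-GO,E:wait,S:car2-GO,W:wait | queues: N=0 E=1 S=1 W=1
Step 2 [NS]: N:empty,E:wait,S:car3-GO,W:wait | queues: N=0 E=1 S=0 W=1
Step 3 [EW]: N:wait,E:car5-GO,S:wait,W:car1-GO | queues: N=0 E=0 S=0 W=0
Car 4 crosses at step 1

1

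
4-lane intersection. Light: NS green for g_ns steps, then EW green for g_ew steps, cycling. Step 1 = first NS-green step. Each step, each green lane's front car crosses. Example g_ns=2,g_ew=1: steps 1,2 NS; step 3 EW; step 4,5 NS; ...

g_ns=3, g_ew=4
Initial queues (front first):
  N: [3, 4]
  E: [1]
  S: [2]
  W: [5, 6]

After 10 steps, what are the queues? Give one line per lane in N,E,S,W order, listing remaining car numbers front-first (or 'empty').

Step 1 [NS]: N:car3-GO,E:wait,S:car2-GO,W:wait | queues: N=1 E=1 S=0 W=2
Step 2 [NS]: N:car4-GO,E:wait,S:empty,W:wait | queues: N=0 E=1 S=0 W=2
Step 3 [NS]: N:empty,E:wait,S:empty,W:wait | queues: N=0 E=1 S=0 W=2
Step 4 [EW]: N:wait,E:car1-GO,S:wait,W:car5-GO | queues: N=0 E=0 S=0 W=1
Step 5 [EW]: N:wait,E:empty,S:wait,W:car6-GO | queues: N=0 E=0 S=0 W=0

N: empty
E: empty
S: empty
W: empty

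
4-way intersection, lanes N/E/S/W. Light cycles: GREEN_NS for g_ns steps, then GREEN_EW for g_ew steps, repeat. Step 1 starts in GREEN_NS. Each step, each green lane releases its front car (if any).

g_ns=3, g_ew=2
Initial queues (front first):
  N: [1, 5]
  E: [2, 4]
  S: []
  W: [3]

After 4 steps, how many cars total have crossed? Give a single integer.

Answer: 4

Derivation:
Step 1 [NS]: N:car1-GO,E:wait,S:empty,W:wait | queues: N=1 E=2 S=0 W=1
Step 2 [NS]: N:car5-GO,E:wait,S:empty,W:wait | queues: N=0 E=2 S=0 W=1
Step 3 [NS]: N:empty,E:wait,S:empty,W:wait | queues: N=0 E=2 S=0 W=1
Step 4 [EW]: N:wait,E:car2-GO,S:wait,W:car3-GO | queues: N=0 E=1 S=0 W=0
Cars crossed by step 4: 4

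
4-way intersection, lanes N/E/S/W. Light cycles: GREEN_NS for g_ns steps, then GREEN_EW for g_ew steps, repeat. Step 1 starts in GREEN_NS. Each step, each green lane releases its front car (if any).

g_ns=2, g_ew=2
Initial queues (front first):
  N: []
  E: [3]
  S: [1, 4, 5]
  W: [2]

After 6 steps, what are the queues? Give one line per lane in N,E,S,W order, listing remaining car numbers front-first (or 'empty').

Step 1 [NS]: N:empty,E:wait,S:car1-GO,W:wait | queues: N=0 E=1 S=2 W=1
Step 2 [NS]: N:empty,E:wait,S:car4-GO,W:wait | queues: N=0 E=1 S=1 W=1
Step 3 [EW]: N:wait,E:car3-GO,S:wait,W:car2-GO | queues: N=0 E=0 S=1 W=0
Step 4 [EW]: N:wait,E:empty,S:wait,W:empty | queues: N=0 E=0 S=1 W=0
Step 5 [NS]: N:empty,E:wait,S:car5-GO,W:wait | queues: N=0 E=0 S=0 W=0

N: empty
E: empty
S: empty
W: empty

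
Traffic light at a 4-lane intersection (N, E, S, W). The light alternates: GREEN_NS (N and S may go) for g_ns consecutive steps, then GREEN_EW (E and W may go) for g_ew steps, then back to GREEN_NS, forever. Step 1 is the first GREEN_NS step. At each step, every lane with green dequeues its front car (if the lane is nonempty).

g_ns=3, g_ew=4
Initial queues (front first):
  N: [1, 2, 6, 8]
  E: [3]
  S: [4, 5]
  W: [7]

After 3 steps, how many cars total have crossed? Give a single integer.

Step 1 [NS]: N:car1-GO,E:wait,S:car4-GO,W:wait | queues: N=3 E=1 S=1 W=1
Step 2 [NS]: N:car2-GO,E:wait,S:car5-GO,W:wait | queues: N=2 E=1 S=0 W=1
Step 3 [NS]: N:car6-GO,E:wait,S:empty,W:wait | queues: N=1 E=1 S=0 W=1
Cars crossed by step 3: 5

Answer: 5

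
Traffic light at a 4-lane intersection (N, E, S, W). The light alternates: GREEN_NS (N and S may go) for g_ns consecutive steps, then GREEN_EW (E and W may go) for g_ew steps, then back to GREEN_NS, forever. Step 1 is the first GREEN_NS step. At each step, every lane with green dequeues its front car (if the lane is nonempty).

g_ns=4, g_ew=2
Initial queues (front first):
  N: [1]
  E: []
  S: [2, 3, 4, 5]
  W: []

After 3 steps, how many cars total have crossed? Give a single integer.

Answer: 4

Derivation:
Step 1 [NS]: N:car1-GO,E:wait,S:car2-GO,W:wait | queues: N=0 E=0 S=3 W=0
Step 2 [NS]: N:empty,E:wait,S:car3-GO,W:wait | queues: N=0 E=0 S=2 W=0
Step 3 [NS]: N:empty,E:wait,S:car4-GO,W:wait | queues: N=0 E=0 S=1 W=0
Cars crossed by step 3: 4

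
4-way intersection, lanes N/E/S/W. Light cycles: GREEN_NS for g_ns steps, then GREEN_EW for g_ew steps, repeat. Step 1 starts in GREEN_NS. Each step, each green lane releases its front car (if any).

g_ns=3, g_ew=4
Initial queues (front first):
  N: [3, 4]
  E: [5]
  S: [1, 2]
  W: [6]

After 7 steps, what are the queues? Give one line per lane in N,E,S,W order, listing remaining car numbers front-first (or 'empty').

Step 1 [NS]: N:car3-GO,E:wait,S:car1-GO,W:wait | queues: N=1 E=1 S=1 W=1
Step 2 [NS]: N:car4-GO,E:wait,S:car2-GO,W:wait | queues: N=0 E=1 S=0 W=1
Step 3 [NS]: N:empty,E:wait,S:empty,W:wait | queues: N=0 E=1 S=0 W=1
Step 4 [EW]: N:wait,E:car5-GO,S:wait,W:car6-GO | queues: N=0 E=0 S=0 W=0

N: empty
E: empty
S: empty
W: empty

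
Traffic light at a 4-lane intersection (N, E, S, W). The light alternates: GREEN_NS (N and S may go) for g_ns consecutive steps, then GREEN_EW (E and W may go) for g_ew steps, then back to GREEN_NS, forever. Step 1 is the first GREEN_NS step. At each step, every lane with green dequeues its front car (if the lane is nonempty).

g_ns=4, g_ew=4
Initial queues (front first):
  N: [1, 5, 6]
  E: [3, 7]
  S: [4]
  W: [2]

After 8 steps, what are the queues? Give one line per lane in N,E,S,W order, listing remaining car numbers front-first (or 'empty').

Step 1 [NS]: N:car1-GO,E:wait,S:car4-GO,W:wait | queues: N=2 E=2 S=0 W=1
Step 2 [NS]: N:car5-GO,E:wait,S:empty,W:wait | queues: N=1 E=2 S=0 W=1
Step 3 [NS]: N:car6-GO,E:wait,S:empty,W:wait | queues: N=0 E=2 S=0 W=1
Step 4 [NS]: N:empty,E:wait,S:empty,W:wait | queues: N=0 E=2 S=0 W=1
Step 5 [EW]: N:wait,E:car3-GO,S:wait,W:car2-GO | queues: N=0 E=1 S=0 W=0
Step 6 [EW]: N:wait,E:car7-GO,S:wait,W:empty | queues: N=0 E=0 S=0 W=0

N: empty
E: empty
S: empty
W: empty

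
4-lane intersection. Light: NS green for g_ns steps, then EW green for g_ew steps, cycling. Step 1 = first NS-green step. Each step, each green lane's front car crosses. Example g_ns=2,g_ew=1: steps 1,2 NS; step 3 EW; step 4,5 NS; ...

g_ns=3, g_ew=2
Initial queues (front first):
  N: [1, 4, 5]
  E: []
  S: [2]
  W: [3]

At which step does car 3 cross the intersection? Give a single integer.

Step 1 [NS]: N:car1-GO,E:wait,S:car2-GO,W:wait | queues: N=2 E=0 S=0 W=1
Step 2 [NS]: N:car4-GO,E:wait,S:empty,W:wait | queues: N=1 E=0 S=0 W=1
Step 3 [NS]: N:car5-GO,E:wait,S:empty,W:wait | queues: N=0 E=0 S=0 W=1
Step 4 [EW]: N:wait,E:empty,S:wait,W:car3-GO | queues: N=0 E=0 S=0 W=0
Car 3 crosses at step 4

4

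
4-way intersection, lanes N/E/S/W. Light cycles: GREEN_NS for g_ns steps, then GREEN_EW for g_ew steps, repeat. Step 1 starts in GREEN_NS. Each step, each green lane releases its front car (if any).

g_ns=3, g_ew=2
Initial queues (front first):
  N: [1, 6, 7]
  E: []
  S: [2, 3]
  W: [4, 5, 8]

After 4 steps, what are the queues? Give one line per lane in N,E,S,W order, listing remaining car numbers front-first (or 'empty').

Step 1 [NS]: N:car1-GO,E:wait,S:car2-GO,W:wait | queues: N=2 E=0 S=1 W=3
Step 2 [NS]: N:car6-GO,E:wait,S:car3-GO,W:wait | queues: N=1 E=0 S=0 W=3
Step 3 [NS]: N:car7-GO,E:wait,S:empty,W:wait | queues: N=0 E=0 S=0 W=3
Step 4 [EW]: N:wait,E:empty,S:wait,W:car4-GO | queues: N=0 E=0 S=0 W=2

N: empty
E: empty
S: empty
W: 5 8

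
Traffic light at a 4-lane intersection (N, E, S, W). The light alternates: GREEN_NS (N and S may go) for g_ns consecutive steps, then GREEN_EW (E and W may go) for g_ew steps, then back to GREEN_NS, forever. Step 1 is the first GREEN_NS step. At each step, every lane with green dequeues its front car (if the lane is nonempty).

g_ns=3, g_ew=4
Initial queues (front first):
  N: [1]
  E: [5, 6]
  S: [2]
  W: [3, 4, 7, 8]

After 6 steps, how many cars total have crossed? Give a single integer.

Step 1 [NS]: N:car1-GO,E:wait,S:car2-GO,W:wait | queues: N=0 E=2 S=0 W=4
Step 2 [NS]: N:empty,E:wait,S:empty,W:wait | queues: N=0 E=2 S=0 W=4
Step 3 [NS]: N:empty,E:wait,S:empty,W:wait | queues: N=0 E=2 S=0 W=4
Step 4 [EW]: N:wait,E:car5-GO,S:wait,W:car3-GO | queues: N=0 E=1 S=0 W=3
Step 5 [EW]: N:wait,E:car6-GO,S:wait,W:car4-GO | queues: N=0 E=0 S=0 W=2
Step 6 [EW]: N:wait,E:empty,S:wait,W:car7-GO | queues: N=0 E=0 S=0 W=1
Cars crossed by step 6: 7

Answer: 7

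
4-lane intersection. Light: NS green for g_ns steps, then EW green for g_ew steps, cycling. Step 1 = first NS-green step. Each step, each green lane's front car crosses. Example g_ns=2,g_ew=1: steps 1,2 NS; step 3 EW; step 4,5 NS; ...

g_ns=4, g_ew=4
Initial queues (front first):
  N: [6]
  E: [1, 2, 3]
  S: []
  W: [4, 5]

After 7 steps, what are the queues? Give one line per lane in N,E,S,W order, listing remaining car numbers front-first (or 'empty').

Step 1 [NS]: N:car6-GO,E:wait,S:empty,W:wait | queues: N=0 E=3 S=0 W=2
Step 2 [NS]: N:empty,E:wait,S:empty,W:wait | queues: N=0 E=3 S=0 W=2
Step 3 [NS]: N:empty,E:wait,S:empty,W:wait | queues: N=0 E=3 S=0 W=2
Step 4 [NS]: N:empty,E:wait,S:empty,W:wait | queues: N=0 E=3 S=0 W=2
Step 5 [EW]: N:wait,E:car1-GO,S:wait,W:car4-GO | queues: N=0 E=2 S=0 W=1
Step 6 [EW]: N:wait,E:car2-GO,S:wait,W:car5-GO | queues: N=0 E=1 S=0 W=0
Step 7 [EW]: N:wait,E:car3-GO,S:wait,W:empty | queues: N=0 E=0 S=0 W=0

N: empty
E: empty
S: empty
W: empty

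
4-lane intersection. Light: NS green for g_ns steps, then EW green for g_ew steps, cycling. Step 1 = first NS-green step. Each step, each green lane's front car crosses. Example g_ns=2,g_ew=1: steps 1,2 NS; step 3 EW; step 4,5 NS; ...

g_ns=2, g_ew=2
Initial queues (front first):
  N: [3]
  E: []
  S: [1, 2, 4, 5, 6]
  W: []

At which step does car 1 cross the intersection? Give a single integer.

Step 1 [NS]: N:car3-GO,E:wait,S:car1-GO,W:wait | queues: N=0 E=0 S=4 W=0
Step 2 [NS]: N:empty,E:wait,S:car2-GO,W:wait | queues: N=0 E=0 S=3 W=0
Step 3 [EW]: N:wait,E:empty,S:wait,W:empty | queues: N=0 E=0 S=3 W=0
Step 4 [EW]: N:wait,E:empty,S:wait,W:empty | queues: N=0 E=0 S=3 W=0
Step 5 [NS]: N:empty,E:wait,S:car4-GO,W:wait | queues: N=0 E=0 S=2 W=0
Step 6 [NS]: N:empty,E:wait,S:car5-GO,W:wait | queues: N=0 E=0 S=1 W=0
Step 7 [EW]: N:wait,E:empty,S:wait,W:empty | queues: N=0 E=0 S=1 W=0
Step 8 [EW]: N:wait,E:empty,S:wait,W:empty | queues: N=0 E=0 S=1 W=0
Step 9 [NS]: N:empty,E:wait,S:car6-GO,W:wait | queues: N=0 E=0 S=0 W=0
Car 1 crosses at step 1

1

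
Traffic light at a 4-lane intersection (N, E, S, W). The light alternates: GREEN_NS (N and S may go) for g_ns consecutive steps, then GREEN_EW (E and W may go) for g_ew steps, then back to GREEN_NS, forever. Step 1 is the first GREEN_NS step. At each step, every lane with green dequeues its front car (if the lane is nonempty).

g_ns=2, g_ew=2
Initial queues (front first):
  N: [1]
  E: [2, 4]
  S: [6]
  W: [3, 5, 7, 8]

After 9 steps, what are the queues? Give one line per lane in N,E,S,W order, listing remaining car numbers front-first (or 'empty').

Step 1 [NS]: N:car1-GO,E:wait,S:car6-GO,W:wait | queues: N=0 E=2 S=0 W=4
Step 2 [NS]: N:empty,E:wait,S:empty,W:wait | queues: N=0 E=2 S=0 W=4
Step 3 [EW]: N:wait,E:car2-GO,S:wait,W:car3-GO | queues: N=0 E=1 S=0 W=3
Step 4 [EW]: N:wait,E:car4-GO,S:wait,W:car5-GO | queues: N=0 E=0 S=0 W=2
Step 5 [NS]: N:empty,E:wait,S:empty,W:wait | queues: N=0 E=0 S=0 W=2
Step 6 [NS]: N:empty,E:wait,S:empty,W:wait | queues: N=0 E=0 S=0 W=2
Step 7 [EW]: N:wait,E:empty,S:wait,W:car7-GO | queues: N=0 E=0 S=0 W=1
Step 8 [EW]: N:wait,E:empty,S:wait,W:car8-GO | queues: N=0 E=0 S=0 W=0

N: empty
E: empty
S: empty
W: empty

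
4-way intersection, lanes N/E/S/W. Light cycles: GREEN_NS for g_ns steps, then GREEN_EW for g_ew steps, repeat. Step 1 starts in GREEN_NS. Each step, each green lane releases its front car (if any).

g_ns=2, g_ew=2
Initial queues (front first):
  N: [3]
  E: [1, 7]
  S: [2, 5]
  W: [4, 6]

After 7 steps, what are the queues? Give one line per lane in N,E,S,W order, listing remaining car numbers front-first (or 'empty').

Step 1 [NS]: N:car3-GO,E:wait,S:car2-GO,W:wait | queues: N=0 E=2 S=1 W=2
Step 2 [NS]: N:empty,E:wait,S:car5-GO,W:wait | queues: N=0 E=2 S=0 W=2
Step 3 [EW]: N:wait,E:car1-GO,S:wait,W:car4-GO | queues: N=0 E=1 S=0 W=1
Step 4 [EW]: N:wait,E:car7-GO,S:wait,W:car6-GO | queues: N=0 E=0 S=0 W=0

N: empty
E: empty
S: empty
W: empty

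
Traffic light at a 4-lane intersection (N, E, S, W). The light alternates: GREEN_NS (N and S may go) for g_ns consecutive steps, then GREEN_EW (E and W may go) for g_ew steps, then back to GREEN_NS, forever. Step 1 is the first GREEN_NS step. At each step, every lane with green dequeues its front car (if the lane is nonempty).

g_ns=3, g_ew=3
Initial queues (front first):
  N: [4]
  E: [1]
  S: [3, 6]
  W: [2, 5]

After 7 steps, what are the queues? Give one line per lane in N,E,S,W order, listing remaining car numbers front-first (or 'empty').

Step 1 [NS]: N:car4-GO,E:wait,S:car3-GO,W:wait | queues: N=0 E=1 S=1 W=2
Step 2 [NS]: N:empty,E:wait,S:car6-GO,W:wait | queues: N=0 E=1 S=0 W=2
Step 3 [NS]: N:empty,E:wait,S:empty,W:wait | queues: N=0 E=1 S=0 W=2
Step 4 [EW]: N:wait,E:car1-GO,S:wait,W:car2-GO | queues: N=0 E=0 S=0 W=1
Step 5 [EW]: N:wait,E:empty,S:wait,W:car5-GO | queues: N=0 E=0 S=0 W=0

N: empty
E: empty
S: empty
W: empty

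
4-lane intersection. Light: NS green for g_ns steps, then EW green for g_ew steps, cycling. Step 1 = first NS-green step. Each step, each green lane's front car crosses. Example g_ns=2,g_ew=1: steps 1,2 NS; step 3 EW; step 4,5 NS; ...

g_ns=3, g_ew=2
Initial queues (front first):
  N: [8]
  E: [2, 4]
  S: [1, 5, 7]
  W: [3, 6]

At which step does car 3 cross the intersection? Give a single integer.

Step 1 [NS]: N:car8-GO,E:wait,S:car1-GO,W:wait | queues: N=0 E=2 S=2 W=2
Step 2 [NS]: N:empty,E:wait,S:car5-GO,W:wait | queues: N=0 E=2 S=1 W=2
Step 3 [NS]: N:empty,E:wait,S:car7-GO,W:wait | queues: N=0 E=2 S=0 W=2
Step 4 [EW]: N:wait,E:car2-GO,S:wait,W:car3-GO | queues: N=0 E=1 S=0 W=1
Step 5 [EW]: N:wait,E:car4-GO,S:wait,W:car6-GO | queues: N=0 E=0 S=0 W=0
Car 3 crosses at step 4

4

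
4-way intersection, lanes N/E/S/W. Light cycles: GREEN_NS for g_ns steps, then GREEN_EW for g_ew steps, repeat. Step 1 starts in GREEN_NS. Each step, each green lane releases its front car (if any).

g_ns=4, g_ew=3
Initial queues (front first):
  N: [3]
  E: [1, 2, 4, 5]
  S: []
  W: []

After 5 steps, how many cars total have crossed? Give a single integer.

Answer: 2

Derivation:
Step 1 [NS]: N:car3-GO,E:wait,S:empty,W:wait | queues: N=0 E=4 S=0 W=0
Step 2 [NS]: N:empty,E:wait,S:empty,W:wait | queues: N=0 E=4 S=0 W=0
Step 3 [NS]: N:empty,E:wait,S:empty,W:wait | queues: N=0 E=4 S=0 W=0
Step 4 [NS]: N:empty,E:wait,S:empty,W:wait | queues: N=0 E=4 S=0 W=0
Step 5 [EW]: N:wait,E:car1-GO,S:wait,W:empty | queues: N=0 E=3 S=0 W=0
Cars crossed by step 5: 2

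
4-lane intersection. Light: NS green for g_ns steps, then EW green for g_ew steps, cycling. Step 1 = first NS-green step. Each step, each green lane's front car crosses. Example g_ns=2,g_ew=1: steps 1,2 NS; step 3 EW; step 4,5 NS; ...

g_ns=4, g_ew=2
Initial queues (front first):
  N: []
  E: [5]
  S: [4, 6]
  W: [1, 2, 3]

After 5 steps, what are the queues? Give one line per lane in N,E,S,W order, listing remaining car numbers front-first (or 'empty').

Step 1 [NS]: N:empty,E:wait,S:car4-GO,W:wait | queues: N=0 E=1 S=1 W=3
Step 2 [NS]: N:empty,E:wait,S:car6-GO,W:wait | queues: N=0 E=1 S=0 W=3
Step 3 [NS]: N:empty,E:wait,S:empty,W:wait | queues: N=0 E=1 S=0 W=3
Step 4 [NS]: N:empty,E:wait,S:empty,W:wait | queues: N=0 E=1 S=0 W=3
Step 5 [EW]: N:wait,E:car5-GO,S:wait,W:car1-GO | queues: N=0 E=0 S=0 W=2

N: empty
E: empty
S: empty
W: 2 3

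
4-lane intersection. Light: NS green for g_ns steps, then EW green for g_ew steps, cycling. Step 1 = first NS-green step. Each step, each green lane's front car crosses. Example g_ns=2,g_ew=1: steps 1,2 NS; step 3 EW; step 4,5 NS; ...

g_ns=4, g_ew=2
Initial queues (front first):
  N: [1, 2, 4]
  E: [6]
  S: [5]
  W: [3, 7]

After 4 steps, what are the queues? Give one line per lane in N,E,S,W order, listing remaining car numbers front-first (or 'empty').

Step 1 [NS]: N:car1-GO,E:wait,S:car5-GO,W:wait | queues: N=2 E=1 S=0 W=2
Step 2 [NS]: N:car2-GO,E:wait,S:empty,W:wait | queues: N=1 E=1 S=0 W=2
Step 3 [NS]: N:car4-GO,E:wait,S:empty,W:wait | queues: N=0 E=1 S=0 W=2
Step 4 [NS]: N:empty,E:wait,S:empty,W:wait | queues: N=0 E=1 S=0 W=2

N: empty
E: 6
S: empty
W: 3 7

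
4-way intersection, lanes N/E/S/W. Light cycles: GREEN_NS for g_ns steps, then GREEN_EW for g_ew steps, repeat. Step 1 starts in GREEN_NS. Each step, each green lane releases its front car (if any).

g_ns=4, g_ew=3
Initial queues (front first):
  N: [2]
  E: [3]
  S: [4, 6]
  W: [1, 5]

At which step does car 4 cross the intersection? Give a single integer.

Step 1 [NS]: N:car2-GO,E:wait,S:car4-GO,W:wait | queues: N=0 E=1 S=1 W=2
Step 2 [NS]: N:empty,E:wait,S:car6-GO,W:wait | queues: N=0 E=1 S=0 W=2
Step 3 [NS]: N:empty,E:wait,S:empty,W:wait | queues: N=0 E=1 S=0 W=2
Step 4 [NS]: N:empty,E:wait,S:empty,W:wait | queues: N=0 E=1 S=0 W=2
Step 5 [EW]: N:wait,E:car3-GO,S:wait,W:car1-GO | queues: N=0 E=0 S=0 W=1
Step 6 [EW]: N:wait,E:empty,S:wait,W:car5-GO | queues: N=0 E=0 S=0 W=0
Car 4 crosses at step 1

1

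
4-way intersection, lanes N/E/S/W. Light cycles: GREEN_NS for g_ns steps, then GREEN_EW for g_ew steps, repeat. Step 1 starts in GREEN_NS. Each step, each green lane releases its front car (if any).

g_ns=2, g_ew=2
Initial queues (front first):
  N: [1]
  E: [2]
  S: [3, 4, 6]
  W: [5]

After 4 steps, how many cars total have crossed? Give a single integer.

Step 1 [NS]: N:car1-GO,E:wait,S:car3-GO,W:wait | queues: N=0 E=1 S=2 W=1
Step 2 [NS]: N:empty,E:wait,S:car4-GO,W:wait | queues: N=0 E=1 S=1 W=1
Step 3 [EW]: N:wait,E:car2-GO,S:wait,W:car5-GO | queues: N=0 E=0 S=1 W=0
Step 4 [EW]: N:wait,E:empty,S:wait,W:empty | queues: N=0 E=0 S=1 W=0
Cars crossed by step 4: 5

Answer: 5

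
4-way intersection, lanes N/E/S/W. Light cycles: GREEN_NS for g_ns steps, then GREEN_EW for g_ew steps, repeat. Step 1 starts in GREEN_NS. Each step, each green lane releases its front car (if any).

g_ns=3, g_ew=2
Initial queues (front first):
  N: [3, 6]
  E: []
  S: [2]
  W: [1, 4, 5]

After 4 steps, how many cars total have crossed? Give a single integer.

Answer: 4

Derivation:
Step 1 [NS]: N:car3-GO,E:wait,S:car2-GO,W:wait | queues: N=1 E=0 S=0 W=3
Step 2 [NS]: N:car6-GO,E:wait,S:empty,W:wait | queues: N=0 E=0 S=0 W=3
Step 3 [NS]: N:empty,E:wait,S:empty,W:wait | queues: N=0 E=0 S=0 W=3
Step 4 [EW]: N:wait,E:empty,S:wait,W:car1-GO | queues: N=0 E=0 S=0 W=2
Cars crossed by step 4: 4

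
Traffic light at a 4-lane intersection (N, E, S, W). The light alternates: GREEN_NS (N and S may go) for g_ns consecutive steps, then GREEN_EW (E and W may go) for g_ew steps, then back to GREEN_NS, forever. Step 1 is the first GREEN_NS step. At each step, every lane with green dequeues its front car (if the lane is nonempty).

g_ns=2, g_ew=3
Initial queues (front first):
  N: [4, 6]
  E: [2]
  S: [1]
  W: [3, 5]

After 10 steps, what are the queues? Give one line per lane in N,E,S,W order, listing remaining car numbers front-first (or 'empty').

Step 1 [NS]: N:car4-GO,E:wait,S:car1-GO,W:wait | queues: N=1 E=1 S=0 W=2
Step 2 [NS]: N:car6-GO,E:wait,S:empty,W:wait | queues: N=0 E=1 S=0 W=2
Step 3 [EW]: N:wait,E:car2-GO,S:wait,W:car3-GO | queues: N=0 E=0 S=0 W=1
Step 4 [EW]: N:wait,E:empty,S:wait,W:car5-GO | queues: N=0 E=0 S=0 W=0

N: empty
E: empty
S: empty
W: empty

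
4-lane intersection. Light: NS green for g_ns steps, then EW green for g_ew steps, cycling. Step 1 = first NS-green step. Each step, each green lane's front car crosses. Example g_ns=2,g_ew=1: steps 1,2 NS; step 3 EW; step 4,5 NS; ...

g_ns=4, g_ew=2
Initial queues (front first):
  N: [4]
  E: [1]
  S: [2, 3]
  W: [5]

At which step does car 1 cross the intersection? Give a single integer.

Step 1 [NS]: N:car4-GO,E:wait,S:car2-GO,W:wait | queues: N=0 E=1 S=1 W=1
Step 2 [NS]: N:empty,E:wait,S:car3-GO,W:wait | queues: N=0 E=1 S=0 W=1
Step 3 [NS]: N:empty,E:wait,S:empty,W:wait | queues: N=0 E=1 S=0 W=1
Step 4 [NS]: N:empty,E:wait,S:empty,W:wait | queues: N=0 E=1 S=0 W=1
Step 5 [EW]: N:wait,E:car1-GO,S:wait,W:car5-GO | queues: N=0 E=0 S=0 W=0
Car 1 crosses at step 5

5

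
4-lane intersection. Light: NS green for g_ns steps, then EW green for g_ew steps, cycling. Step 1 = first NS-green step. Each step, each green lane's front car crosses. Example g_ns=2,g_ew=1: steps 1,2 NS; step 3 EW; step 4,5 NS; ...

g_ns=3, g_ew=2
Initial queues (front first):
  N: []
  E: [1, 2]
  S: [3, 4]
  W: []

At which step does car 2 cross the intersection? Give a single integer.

Step 1 [NS]: N:empty,E:wait,S:car3-GO,W:wait | queues: N=0 E=2 S=1 W=0
Step 2 [NS]: N:empty,E:wait,S:car4-GO,W:wait | queues: N=0 E=2 S=0 W=0
Step 3 [NS]: N:empty,E:wait,S:empty,W:wait | queues: N=0 E=2 S=0 W=0
Step 4 [EW]: N:wait,E:car1-GO,S:wait,W:empty | queues: N=0 E=1 S=0 W=0
Step 5 [EW]: N:wait,E:car2-GO,S:wait,W:empty | queues: N=0 E=0 S=0 W=0
Car 2 crosses at step 5

5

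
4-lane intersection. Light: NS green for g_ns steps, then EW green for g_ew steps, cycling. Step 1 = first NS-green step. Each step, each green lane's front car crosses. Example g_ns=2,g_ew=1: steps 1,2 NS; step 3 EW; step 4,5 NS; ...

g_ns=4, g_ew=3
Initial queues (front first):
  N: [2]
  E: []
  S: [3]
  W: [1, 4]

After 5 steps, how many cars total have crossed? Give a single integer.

Step 1 [NS]: N:car2-GO,E:wait,S:car3-GO,W:wait | queues: N=0 E=0 S=0 W=2
Step 2 [NS]: N:empty,E:wait,S:empty,W:wait | queues: N=0 E=0 S=0 W=2
Step 3 [NS]: N:empty,E:wait,S:empty,W:wait | queues: N=0 E=0 S=0 W=2
Step 4 [NS]: N:empty,E:wait,S:empty,W:wait | queues: N=0 E=0 S=0 W=2
Step 5 [EW]: N:wait,E:empty,S:wait,W:car1-GO | queues: N=0 E=0 S=0 W=1
Cars crossed by step 5: 3

Answer: 3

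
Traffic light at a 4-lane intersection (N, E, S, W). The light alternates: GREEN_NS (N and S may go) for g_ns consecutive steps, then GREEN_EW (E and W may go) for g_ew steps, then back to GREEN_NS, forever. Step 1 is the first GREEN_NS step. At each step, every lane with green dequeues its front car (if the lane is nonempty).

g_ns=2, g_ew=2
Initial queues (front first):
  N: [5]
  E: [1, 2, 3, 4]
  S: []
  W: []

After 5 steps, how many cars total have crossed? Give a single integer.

Step 1 [NS]: N:car5-GO,E:wait,S:empty,W:wait | queues: N=0 E=4 S=0 W=0
Step 2 [NS]: N:empty,E:wait,S:empty,W:wait | queues: N=0 E=4 S=0 W=0
Step 3 [EW]: N:wait,E:car1-GO,S:wait,W:empty | queues: N=0 E=3 S=0 W=0
Step 4 [EW]: N:wait,E:car2-GO,S:wait,W:empty | queues: N=0 E=2 S=0 W=0
Step 5 [NS]: N:empty,E:wait,S:empty,W:wait | queues: N=0 E=2 S=0 W=0
Cars crossed by step 5: 3

Answer: 3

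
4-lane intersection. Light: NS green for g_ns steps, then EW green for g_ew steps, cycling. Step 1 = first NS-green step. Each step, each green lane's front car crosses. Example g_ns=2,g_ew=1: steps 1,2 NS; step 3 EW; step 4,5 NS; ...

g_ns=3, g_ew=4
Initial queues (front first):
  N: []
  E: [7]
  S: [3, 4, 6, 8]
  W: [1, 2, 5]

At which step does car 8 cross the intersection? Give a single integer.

Step 1 [NS]: N:empty,E:wait,S:car3-GO,W:wait | queues: N=0 E=1 S=3 W=3
Step 2 [NS]: N:empty,E:wait,S:car4-GO,W:wait | queues: N=0 E=1 S=2 W=3
Step 3 [NS]: N:empty,E:wait,S:car6-GO,W:wait | queues: N=0 E=1 S=1 W=3
Step 4 [EW]: N:wait,E:car7-GO,S:wait,W:car1-GO | queues: N=0 E=0 S=1 W=2
Step 5 [EW]: N:wait,E:empty,S:wait,W:car2-GO | queues: N=0 E=0 S=1 W=1
Step 6 [EW]: N:wait,E:empty,S:wait,W:car5-GO | queues: N=0 E=0 S=1 W=0
Step 7 [EW]: N:wait,E:empty,S:wait,W:empty | queues: N=0 E=0 S=1 W=0
Step 8 [NS]: N:empty,E:wait,S:car8-GO,W:wait | queues: N=0 E=0 S=0 W=0
Car 8 crosses at step 8

8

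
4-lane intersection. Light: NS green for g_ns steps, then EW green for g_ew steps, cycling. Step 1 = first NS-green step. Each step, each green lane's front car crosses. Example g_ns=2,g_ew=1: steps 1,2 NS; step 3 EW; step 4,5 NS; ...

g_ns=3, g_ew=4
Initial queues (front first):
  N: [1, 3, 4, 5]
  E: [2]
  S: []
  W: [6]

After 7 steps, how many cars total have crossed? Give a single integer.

Answer: 5

Derivation:
Step 1 [NS]: N:car1-GO,E:wait,S:empty,W:wait | queues: N=3 E=1 S=0 W=1
Step 2 [NS]: N:car3-GO,E:wait,S:empty,W:wait | queues: N=2 E=1 S=0 W=1
Step 3 [NS]: N:car4-GO,E:wait,S:empty,W:wait | queues: N=1 E=1 S=0 W=1
Step 4 [EW]: N:wait,E:car2-GO,S:wait,W:car6-GO | queues: N=1 E=0 S=0 W=0
Step 5 [EW]: N:wait,E:empty,S:wait,W:empty | queues: N=1 E=0 S=0 W=0
Step 6 [EW]: N:wait,E:empty,S:wait,W:empty | queues: N=1 E=0 S=0 W=0
Step 7 [EW]: N:wait,E:empty,S:wait,W:empty | queues: N=1 E=0 S=0 W=0
Cars crossed by step 7: 5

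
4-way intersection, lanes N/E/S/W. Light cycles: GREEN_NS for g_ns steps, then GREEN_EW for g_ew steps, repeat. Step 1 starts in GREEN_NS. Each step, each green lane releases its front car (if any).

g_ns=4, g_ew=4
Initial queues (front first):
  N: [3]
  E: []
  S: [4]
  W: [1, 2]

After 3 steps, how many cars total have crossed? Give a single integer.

Answer: 2

Derivation:
Step 1 [NS]: N:car3-GO,E:wait,S:car4-GO,W:wait | queues: N=0 E=0 S=0 W=2
Step 2 [NS]: N:empty,E:wait,S:empty,W:wait | queues: N=0 E=0 S=0 W=2
Step 3 [NS]: N:empty,E:wait,S:empty,W:wait | queues: N=0 E=0 S=0 W=2
Cars crossed by step 3: 2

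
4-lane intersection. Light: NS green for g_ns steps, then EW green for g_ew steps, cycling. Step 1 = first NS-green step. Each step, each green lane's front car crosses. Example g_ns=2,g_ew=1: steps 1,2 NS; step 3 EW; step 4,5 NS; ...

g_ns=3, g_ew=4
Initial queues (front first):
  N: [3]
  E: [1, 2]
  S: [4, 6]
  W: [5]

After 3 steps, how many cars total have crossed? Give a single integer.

Step 1 [NS]: N:car3-GO,E:wait,S:car4-GO,W:wait | queues: N=0 E=2 S=1 W=1
Step 2 [NS]: N:empty,E:wait,S:car6-GO,W:wait | queues: N=0 E=2 S=0 W=1
Step 3 [NS]: N:empty,E:wait,S:empty,W:wait | queues: N=0 E=2 S=0 W=1
Cars crossed by step 3: 3

Answer: 3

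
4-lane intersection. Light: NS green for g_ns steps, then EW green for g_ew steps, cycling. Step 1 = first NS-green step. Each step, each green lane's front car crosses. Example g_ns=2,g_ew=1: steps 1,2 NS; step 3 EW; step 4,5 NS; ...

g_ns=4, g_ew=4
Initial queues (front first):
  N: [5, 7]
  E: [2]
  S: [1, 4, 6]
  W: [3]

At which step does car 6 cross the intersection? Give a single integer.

Step 1 [NS]: N:car5-GO,E:wait,S:car1-GO,W:wait | queues: N=1 E=1 S=2 W=1
Step 2 [NS]: N:car7-GO,E:wait,S:car4-GO,W:wait | queues: N=0 E=1 S=1 W=1
Step 3 [NS]: N:empty,E:wait,S:car6-GO,W:wait | queues: N=0 E=1 S=0 W=1
Step 4 [NS]: N:empty,E:wait,S:empty,W:wait | queues: N=0 E=1 S=0 W=1
Step 5 [EW]: N:wait,E:car2-GO,S:wait,W:car3-GO | queues: N=0 E=0 S=0 W=0
Car 6 crosses at step 3

3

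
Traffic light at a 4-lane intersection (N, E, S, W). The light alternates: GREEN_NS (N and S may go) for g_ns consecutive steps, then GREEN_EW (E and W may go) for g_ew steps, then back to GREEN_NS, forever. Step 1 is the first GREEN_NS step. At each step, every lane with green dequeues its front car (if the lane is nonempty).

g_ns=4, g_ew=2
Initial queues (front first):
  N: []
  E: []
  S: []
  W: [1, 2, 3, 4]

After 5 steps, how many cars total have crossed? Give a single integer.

Answer: 1

Derivation:
Step 1 [NS]: N:empty,E:wait,S:empty,W:wait | queues: N=0 E=0 S=0 W=4
Step 2 [NS]: N:empty,E:wait,S:empty,W:wait | queues: N=0 E=0 S=0 W=4
Step 3 [NS]: N:empty,E:wait,S:empty,W:wait | queues: N=0 E=0 S=0 W=4
Step 4 [NS]: N:empty,E:wait,S:empty,W:wait | queues: N=0 E=0 S=0 W=4
Step 5 [EW]: N:wait,E:empty,S:wait,W:car1-GO | queues: N=0 E=0 S=0 W=3
Cars crossed by step 5: 1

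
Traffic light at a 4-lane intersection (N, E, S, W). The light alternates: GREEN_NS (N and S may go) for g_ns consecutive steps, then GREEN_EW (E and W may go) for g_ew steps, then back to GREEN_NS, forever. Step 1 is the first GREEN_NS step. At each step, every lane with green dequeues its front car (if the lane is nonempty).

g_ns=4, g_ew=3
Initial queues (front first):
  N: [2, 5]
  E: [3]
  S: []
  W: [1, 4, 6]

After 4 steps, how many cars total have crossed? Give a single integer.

Answer: 2

Derivation:
Step 1 [NS]: N:car2-GO,E:wait,S:empty,W:wait | queues: N=1 E=1 S=0 W=3
Step 2 [NS]: N:car5-GO,E:wait,S:empty,W:wait | queues: N=0 E=1 S=0 W=3
Step 3 [NS]: N:empty,E:wait,S:empty,W:wait | queues: N=0 E=1 S=0 W=3
Step 4 [NS]: N:empty,E:wait,S:empty,W:wait | queues: N=0 E=1 S=0 W=3
Cars crossed by step 4: 2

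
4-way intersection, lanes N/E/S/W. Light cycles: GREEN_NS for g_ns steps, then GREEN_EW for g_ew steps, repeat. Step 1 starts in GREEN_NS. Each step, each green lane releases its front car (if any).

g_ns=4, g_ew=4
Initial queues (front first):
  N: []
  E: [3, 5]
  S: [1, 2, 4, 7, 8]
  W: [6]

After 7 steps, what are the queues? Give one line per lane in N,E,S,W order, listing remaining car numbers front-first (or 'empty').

Step 1 [NS]: N:empty,E:wait,S:car1-GO,W:wait | queues: N=0 E=2 S=4 W=1
Step 2 [NS]: N:empty,E:wait,S:car2-GO,W:wait | queues: N=0 E=2 S=3 W=1
Step 3 [NS]: N:empty,E:wait,S:car4-GO,W:wait | queues: N=0 E=2 S=2 W=1
Step 4 [NS]: N:empty,E:wait,S:car7-GO,W:wait | queues: N=0 E=2 S=1 W=1
Step 5 [EW]: N:wait,E:car3-GO,S:wait,W:car6-GO | queues: N=0 E=1 S=1 W=0
Step 6 [EW]: N:wait,E:car5-GO,S:wait,W:empty | queues: N=0 E=0 S=1 W=0
Step 7 [EW]: N:wait,E:empty,S:wait,W:empty | queues: N=0 E=0 S=1 W=0

N: empty
E: empty
S: 8
W: empty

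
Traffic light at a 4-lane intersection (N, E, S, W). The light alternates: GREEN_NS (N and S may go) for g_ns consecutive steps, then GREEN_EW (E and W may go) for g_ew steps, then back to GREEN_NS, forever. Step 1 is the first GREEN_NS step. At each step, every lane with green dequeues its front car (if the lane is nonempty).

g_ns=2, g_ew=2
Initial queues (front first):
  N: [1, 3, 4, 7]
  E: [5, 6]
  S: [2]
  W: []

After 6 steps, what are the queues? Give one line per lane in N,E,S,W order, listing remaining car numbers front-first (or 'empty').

Step 1 [NS]: N:car1-GO,E:wait,S:car2-GO,W:wait | queues: N=3 E=2 S=0 W=0
Step 2 [NS]: N:car3-GO,E:wait,S:empty,W:wait | queues: N=2 E=2 S=0 W=0
Step 3 [EW]: N:wait,E:car5-GO,S:wait,W:empty | queues: N=2 E=1 S=0 W=0
Step 4 [EW]: N:wait,E:car6-GO,S:wait,W:empty | queues: N=2 E=0 S=0 W=0
Step 5 [NS]: N:car4-GO,E:wait,S:empty,W:wait | queues: N=1 E=0 S=0 W=0
Step 6 [NS]: N:car7-GO,E:wait,S:empty,W:wait | queues: N=0 E=0 S=0 W=0

N: empty
E: empty
S: empty
W: empty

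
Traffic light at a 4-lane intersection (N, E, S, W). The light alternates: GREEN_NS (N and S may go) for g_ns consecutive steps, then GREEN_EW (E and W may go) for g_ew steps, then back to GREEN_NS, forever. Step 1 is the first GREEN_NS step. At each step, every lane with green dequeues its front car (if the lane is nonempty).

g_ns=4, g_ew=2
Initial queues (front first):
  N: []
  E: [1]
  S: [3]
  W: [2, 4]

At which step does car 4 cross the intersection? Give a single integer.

Step 1 [NS]: N:empty,E:wait,S:car3-GO,W:wait | queues: N=0 E=1 S=0 W=2
Step 2 [NS]: N:empty,E:wait,S:empty,W:wait | queues: N=0 E=1 S=0 W=2
Step 3 [NS]: N:empty,E:wait,S:empty,W:wait | queues: N=0 E=1 S=0 W=2
Step 4 [NS]: N:empty,E:wait,S:empty,W:wait | queues: N=0 E=1 S=0 W=2
Step 5 [EW]: N:wait,E:car1-GO,S:wait,W:car2-GO | queues: N=0 E=0 S=0 W=1
Step 6 [EW]: N:wait,E:empty,S:wait,W:car4-GO | queues: N=0 E=0 S=0 W=0
Car 4 crosses at step 6

6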